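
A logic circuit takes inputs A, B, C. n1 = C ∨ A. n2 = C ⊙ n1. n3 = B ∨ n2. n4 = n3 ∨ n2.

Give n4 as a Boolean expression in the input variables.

n1 = C ∨ A
n2 = C ⊙ n1 = C ⊙ (C ∨ A)
n3 = B ∨ n2 = B ∨ (C ⊙ (C ∨ A))
n4 = n3 ∨ n2 = (B ∨ (C ⊙ (C ∨ A))) ∨ (C ⊙ (C ∨ A))

(B ∨ (C ⊙ (C ∨ A))) ∨ (C ⊙ (C ∨ A))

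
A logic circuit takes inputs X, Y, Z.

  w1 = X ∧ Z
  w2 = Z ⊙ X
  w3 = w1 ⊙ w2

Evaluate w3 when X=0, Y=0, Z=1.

1

w1 = 0 ∧ 1 = 0
w2 = 1 ⊙ 0 = 0
w3 = 0 ⊙ 0 = 1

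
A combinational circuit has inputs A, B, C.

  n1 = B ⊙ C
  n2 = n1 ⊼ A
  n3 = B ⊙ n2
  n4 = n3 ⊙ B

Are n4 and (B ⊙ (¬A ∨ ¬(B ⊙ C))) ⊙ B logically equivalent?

n1 = B ⊙ C
n2 = n1 ⊼ A = (B ⊙ C) ⊼ A
n3 = B ⊙ n2 = B ⊙ ((B ⊙ C) ⊼ A)
n4 = n3 ⊙ B = (B ⊙ ((B ⊙ C) ⊼ A)) ⊙ B
At A=1, B=0, C=0: circuit gives 0, formula gives 0.
At A=0, B=0, C=0: circuit gives 1, formula gives 1.
Agrees on all 8 inputs.

Yes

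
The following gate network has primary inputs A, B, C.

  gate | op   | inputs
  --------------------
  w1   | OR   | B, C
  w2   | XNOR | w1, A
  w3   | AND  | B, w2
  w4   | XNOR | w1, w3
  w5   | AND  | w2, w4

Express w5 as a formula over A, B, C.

((B OR C) XNOR A) AND ((B OR C) XNOR (B AND ((B OR C) XNOR A)))

w1 = B OR C
w2 = w1 XNOR A = (B OR C) XNOR A
w3 = B AND w2 = B AND ((B OR C) XNOR A)
w4 = w1 XNOR w3 = (B OR C) XNOR (B AND ((B OR C) XNOR A))
w5 = w2 AND w4 = ((B OR C) XNOR A) AND ((B OR C) XNOR (B AND ((B OR C) XNOR A)))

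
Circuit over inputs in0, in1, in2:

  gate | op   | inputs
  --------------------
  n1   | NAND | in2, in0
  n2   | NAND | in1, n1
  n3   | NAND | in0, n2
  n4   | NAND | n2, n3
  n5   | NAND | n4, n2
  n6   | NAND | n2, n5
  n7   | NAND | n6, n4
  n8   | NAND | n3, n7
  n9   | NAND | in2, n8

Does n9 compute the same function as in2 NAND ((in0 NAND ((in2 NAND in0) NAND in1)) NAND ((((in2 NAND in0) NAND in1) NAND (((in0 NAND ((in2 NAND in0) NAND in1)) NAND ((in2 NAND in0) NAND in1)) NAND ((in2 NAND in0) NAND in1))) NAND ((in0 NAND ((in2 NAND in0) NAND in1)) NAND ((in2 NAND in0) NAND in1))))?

n1 = in2 NAND in0
n2 = in1 NAND n1 = in1 NAND (in2 NAND in0)
n3 = in0 NAND n2 = in0 NAND (in1 NAND (in2 NAND in0))
n4 = n2 NAND n3 = (in1 NAND (in2 NAND in0)) NAND (in0 NAND (in1 NAND (in2 NAND in0)))
n5 = n4 NAND n2 = ((in1 NAND (in2 NAND in0)) NAND (in0 NAND (in1 NAND (in2 NAND in0)))) NAND (in1 NAND (in2 NAND in0))
n6 = n2 NAND n5 = (in1 NAND (in2 NAND in0)) NAND (((in1 NAND (in2 NAND in0)) NAND (in0 NAND (in1 NAND (in2 NAND in0)))) NAND (in1 NAND (in2 NAND in0)))
n7 = n6 NAND n4 = ((in1 NAND (in2 NAND in0)) NAND (((in1 NAND (in2 NAND in0)) NAND (in0 NAND (in1 NAND (in2 NAND in0)))) NAND (in1 NAND (in2 NAND in0)))) NAND ((in1 NAND (in2 NAND in0)) NAND (in0 NAND (in1 NAND (in2 NAND in0))))
n8 = n3 NAND n7 = (in0 NAND (in1 NAND (in2 NAND in0))) NAND (((in1 NAND (in2 NAND in0)) NAND (((in1 NAND (in2 NAND in0)) NAND (in0 NAND (in1 NAND (in2 NAND in0)))) NAND (in1 NAND (in2 NAND in0)))) NAND ((in1 NAND (in2 NAND in0)) NAND (in0 NAND (in1 NAND (in2 NAND in0)))))
n9 = in2 NAND n8 = in2 NAND ((in0 NAND (in1 NAND (in2 NAND in0))) NAND (((in1 NAND (in2 NAND in0)) NAND (((in1 NAND (in2 NAND in0)) NAND (in0 NAND (in1 NAND (in2 NAND in0)))) NAND (in1 NAND (in2 NAND in0)))) NAND ((in1 NAND (in2 NAND in0)) NAND (in0 NAND (in1 NAND (in2 NAND in0))))))
At in0=0, in1=1, in2=1: circuit gives 0, formula gives 0.
At in0=0, in1=0, in2=0: circuit gives 1, formula gives 1.
Agrees on all 8 inputs.

Yes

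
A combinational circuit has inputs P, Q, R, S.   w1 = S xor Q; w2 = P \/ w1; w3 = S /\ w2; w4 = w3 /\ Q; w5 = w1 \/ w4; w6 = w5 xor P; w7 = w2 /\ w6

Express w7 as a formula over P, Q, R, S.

w1 = S xor Q
w2 = P \/ w1 = P \/ (S xor Q)
w3 = S /\ w2 = S /\ (P \/ (S xor Q))
w4 = w3 /\ Q = (S /\ (P \/ (S xor Q))) /\ Q
w5 = w1 \/ w4 = (S xor Q) \/ ((S /\ (P \/ (S xor Q))) /\ Q)
w6 = w5 xor P = ((S xor Q) \/ ((S /\ (P \/ (S xor Q))) /\ Q)) xor P
w7 = w2 /\ w6 = (P \/ (S xor Q)) /\ (((S xor Q) \/ ((S /\ (P \/ (S xor Q))) /\ Q)) xor P)

(P \/ (S xor Q)) /\ (((S xor Q) \/ ((S /\ (P \/ (S xor Q))) /\ Q)) xor P)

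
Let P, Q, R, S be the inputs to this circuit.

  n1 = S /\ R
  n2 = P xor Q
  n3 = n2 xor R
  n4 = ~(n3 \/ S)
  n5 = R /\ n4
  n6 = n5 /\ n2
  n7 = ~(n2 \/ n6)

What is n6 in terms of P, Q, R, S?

(R /\ (~(((P xor Q) xor R) \/ S))) /\ (P xor Q)

n2 = P xor Q
n3 = n2 xor R = (P xor Q) xor R
n4 = ~(n3 \/ S) = ~(((P xor Q) xor R) \/ S)
n5 = R /\ n4 = R /\ (~(((P xor Q) xor R) \/ S))
n6 = n5 /\ n2 = (R /\ (~(((P xor Q) xor R) \/ S))) /\ (P xor Q)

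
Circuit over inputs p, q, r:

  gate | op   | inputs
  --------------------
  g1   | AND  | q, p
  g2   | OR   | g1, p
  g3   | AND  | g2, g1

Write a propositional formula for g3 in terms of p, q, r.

((q AND p) OR p) AND (q AND p)

g1 = q AND p
g2 = g1 OR p = (q AND p) OR p
g3 = g2 AND g1 = ((q AND p) OR p) AND (q AND p)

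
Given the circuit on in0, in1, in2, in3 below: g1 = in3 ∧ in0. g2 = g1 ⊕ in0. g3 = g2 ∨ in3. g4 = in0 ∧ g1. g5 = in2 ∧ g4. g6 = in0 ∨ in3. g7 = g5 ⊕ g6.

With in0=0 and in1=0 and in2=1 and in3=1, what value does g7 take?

1

g1 = 1 ∧ 0 = 0
g4 = 0 ∧ 0 = 0
g5 = 1 ∧ 0 = 0
g6 = 0 ∨ 1 = 1
g7 = 0 ⊕ 1 = 1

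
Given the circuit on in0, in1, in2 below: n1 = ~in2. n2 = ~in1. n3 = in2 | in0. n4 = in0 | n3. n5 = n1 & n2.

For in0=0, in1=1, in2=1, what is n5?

0

n1 = ~1 = 0
n2 = ~1 = 0
n5 = 0 & 0 = 0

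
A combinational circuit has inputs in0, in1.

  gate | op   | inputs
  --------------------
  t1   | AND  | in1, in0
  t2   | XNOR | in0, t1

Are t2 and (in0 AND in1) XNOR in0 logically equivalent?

t1 = in1 AND in0
t2 = in0 XNOR t1 = in0 XNOR (in1 AND in0)
At in0=1, in1=0: circuit gives 0, formula gives 0.
At in0=0, in1=0: circuit gives 1, formula gives 1.
Agrees on all 4 inputs.

Yes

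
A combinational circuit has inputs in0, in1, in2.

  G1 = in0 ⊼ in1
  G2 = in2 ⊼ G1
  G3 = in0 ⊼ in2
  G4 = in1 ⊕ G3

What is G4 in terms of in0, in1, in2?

in1 ⊕ (in0 ⊼ in2)

G3 = in0 ⊼ in2
G4 = in1 ⊕ G3 = in1 ⊕ (in0 ⊼ in2)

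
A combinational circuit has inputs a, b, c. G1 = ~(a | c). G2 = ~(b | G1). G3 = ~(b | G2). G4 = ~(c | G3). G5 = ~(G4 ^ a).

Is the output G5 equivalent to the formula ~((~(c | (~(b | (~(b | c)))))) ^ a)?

G1 = ~(a | c)
G2 = ~(b | G1) = ~(b | (~(a | c)))
G3 = ~(b | G2) = ~(b | (~(b | (~(a | c)))))
G4 = ~(c | G3) = ~(c | (~(b | (~(b | (~(a | c)))))))
G5 = ~(G4 ^ a) = ~((~(c | (~(b | (~(b | (~(a | c)))))))) ^ a)
At a=0, b=0, c=0: circuit gives 1, formula gives 0.

No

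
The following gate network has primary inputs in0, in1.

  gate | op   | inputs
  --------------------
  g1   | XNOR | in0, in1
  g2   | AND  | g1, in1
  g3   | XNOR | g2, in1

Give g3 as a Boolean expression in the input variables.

g1 = in0 XNOR in1
g2 = g1 AND in1 = (in0 XNOR in1) AND in1
g3 = g2 XNOR in1 = ((in0 XNOR in1) AND in1) XNOR in1

((in0 XNOR in1) AND in1) XNOR in1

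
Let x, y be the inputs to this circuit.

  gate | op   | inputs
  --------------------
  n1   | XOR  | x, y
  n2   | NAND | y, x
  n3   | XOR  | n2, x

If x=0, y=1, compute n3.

1

n2 = 1 NAND 0 = 1
n3 = 1 XOR 0 = 1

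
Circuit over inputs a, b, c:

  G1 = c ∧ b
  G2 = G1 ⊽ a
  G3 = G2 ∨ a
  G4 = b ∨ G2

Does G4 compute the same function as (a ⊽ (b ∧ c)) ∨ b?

Yes

G1 = c ∧ b
G2 = G1 ⊽ a = (c ∧ b) ⊽ a
G4 = b ∨ G2 = b ∨ ((c ∧ b) ⊽ a)
At a=1, b=0, c=0: circuit gives 0, formula gives 0.
At a=0, b=0, c=0: circuit gives 1, formula gives 1.
Agrees on all 8 inputs.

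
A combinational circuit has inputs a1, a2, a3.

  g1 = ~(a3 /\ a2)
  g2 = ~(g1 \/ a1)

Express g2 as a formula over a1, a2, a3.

g1 = ~(a3 /\ a2)
g2 = ~(g1 \/ a1) = ~((~(a3 /\ a2)) \/ a1)

~((~(a3 /\ a2)) \/ a1)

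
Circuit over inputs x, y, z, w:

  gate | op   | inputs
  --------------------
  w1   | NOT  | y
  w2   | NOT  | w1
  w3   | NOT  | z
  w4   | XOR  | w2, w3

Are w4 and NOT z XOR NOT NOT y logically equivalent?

w1 = NOT y
w2 = NOT w1 = NOT NOT y
w3 = NOT z
w4 = w2 XOR w3 = NOT NOT y XOR NOT z
At x=0, y=0, z=1, w=0: circuit gives 0, formula gives 0.
At x=0, y=0, z=0, w=0: circuit gives 1, formula gives 1.
Agrees on all 16 inputs.

Yes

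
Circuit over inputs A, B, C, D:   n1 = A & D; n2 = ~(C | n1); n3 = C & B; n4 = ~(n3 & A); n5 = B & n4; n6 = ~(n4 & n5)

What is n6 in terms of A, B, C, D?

~((~((C & B) & A)) & (B & (~((C & B) & A))))

n3 = C & B
n4 = ~(n3 & A) = ~((C & B) & A)
n5 = B & n4 = B & (~((C & B) & A))
n6 = ~(n4 & n5) = ~((~((C & B) & A)) & (B & (~((C & B) & A))))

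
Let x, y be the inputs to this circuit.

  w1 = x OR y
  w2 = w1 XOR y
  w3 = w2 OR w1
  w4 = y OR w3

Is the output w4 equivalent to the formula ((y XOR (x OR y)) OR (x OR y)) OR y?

Yes

w1 = x OR y
w2 = w1 XOR y = (x OR y) XOR y
w3 = w2 OR w1 = ((x OR y) XOR y) OR (x OR y)
w4 = y OR w3 = y OR (((x OR y) XOR y) OR (x OR y))
At x=0, y=0: circuit gives 0, formula gives 0.
At x=0, y=1: circuit gives 1, formula gives 1.
Agrees on all 4 inputs.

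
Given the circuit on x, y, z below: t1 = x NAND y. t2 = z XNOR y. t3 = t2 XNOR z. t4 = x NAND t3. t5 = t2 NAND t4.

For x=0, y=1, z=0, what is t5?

t2 = 0 XNOR 1 = 0
t3 = 0 XNOR 0 = 1
t4 = 0 NAND 1 = 1
t5 = 0 NAND 1 = 1

1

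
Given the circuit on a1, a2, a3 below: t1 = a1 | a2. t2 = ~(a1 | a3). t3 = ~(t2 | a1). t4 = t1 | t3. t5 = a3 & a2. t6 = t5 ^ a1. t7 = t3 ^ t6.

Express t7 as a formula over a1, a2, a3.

t2 = ~(a1 | a3)
t3 = ~(t2 | a1) = ~((~(a1 | a3)) | a1)
t5 = a3 & a2
t6 = t5 ^ a1 = (a3 & a2) ^ a1
t7 = t3 ^ t6 = (~((~(a1 | a3)) | a1)) ^ ((a3 & a2) ^ a1)

(~((~(a1 | a3)) | a1)) ^ ((a3 & a2) ^ a1)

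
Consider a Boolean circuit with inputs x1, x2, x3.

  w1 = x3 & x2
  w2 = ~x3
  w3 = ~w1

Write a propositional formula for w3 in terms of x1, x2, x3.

~(x3 & x2)

w1 = x3 & x2
w3 = ~w1 = ~(x3 & x2)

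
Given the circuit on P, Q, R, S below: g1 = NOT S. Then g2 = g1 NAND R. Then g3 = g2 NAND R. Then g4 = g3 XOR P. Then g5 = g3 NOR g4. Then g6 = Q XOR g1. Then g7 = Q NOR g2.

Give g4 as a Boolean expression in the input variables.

g1 = NOT S
g2 = g1 NAND R = NOT S NAND R
g3 = g2 NAND R = (NOT S NAND R) NAND R
g4 = g3 XOR P = ((NOT S NAND R) NAND R) XOR P

((NOT S NAND R) NAND R) XOR P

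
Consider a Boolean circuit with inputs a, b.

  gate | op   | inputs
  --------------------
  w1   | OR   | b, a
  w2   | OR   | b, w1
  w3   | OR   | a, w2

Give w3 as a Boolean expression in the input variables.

w1 = b OR a
w2 = b OR w1 = b OR (b OR a)
w3 = a OR w2 = a OR (b OR (b OR a))

a OR (b OR (b OR a))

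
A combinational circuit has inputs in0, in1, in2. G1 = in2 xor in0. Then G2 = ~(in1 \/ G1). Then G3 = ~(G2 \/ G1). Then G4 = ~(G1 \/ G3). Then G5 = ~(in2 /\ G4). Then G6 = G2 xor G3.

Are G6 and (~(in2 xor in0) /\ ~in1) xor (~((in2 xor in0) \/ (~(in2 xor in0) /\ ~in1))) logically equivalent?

G1 = in2 xor in0
G2 = ~(in1 \/ G1) = ~(in1 \/ (in2 xor in0))
G3 = ~(G2 \/ G1) = ~((~(in1 \/ (in2 xor in0))) \/ (in2 xor in0))
G6 = G2 xor G3 = (~(in1 \/ (in2 xor in0))) xor (~((~(in1 \/ (in2 xor in0))) \/ (in2 xor in0)))
At in0=0, in1=0, in2=1: circuit gives 0, formula gives 0.
At in0=0, in1=0, in2=0: circuit gives 1, formula gives 1.
Agrees on all 8 inputs.

Yes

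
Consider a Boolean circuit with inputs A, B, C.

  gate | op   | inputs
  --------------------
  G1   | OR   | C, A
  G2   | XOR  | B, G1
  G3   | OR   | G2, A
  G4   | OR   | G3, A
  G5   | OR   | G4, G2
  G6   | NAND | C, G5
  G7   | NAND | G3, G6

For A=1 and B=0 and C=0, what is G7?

0

G1 = 0 OR 1 = 1
G2 = 0 XOR 1 = 1
G3 = 1 OR 1 = 1
G4 = 1 OR 1 = 1
G5 = 1 OR 1 = 1
G6 = 0 NAND 1 = 1
G7 = 1 NAND 1 = 0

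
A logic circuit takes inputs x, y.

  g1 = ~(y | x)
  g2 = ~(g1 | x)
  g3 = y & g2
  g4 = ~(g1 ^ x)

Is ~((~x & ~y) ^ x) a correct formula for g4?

g1 = ~(y | x)
g4 = ~(g1 ^ x) = ~((~(y | x)) ^ x)
At x=0, y=0: circuit gives 0, formula gives 0.
At x=0, y=1: circuit gives 1, formula gives 1.
Agrees on all 4 inputs.

Yes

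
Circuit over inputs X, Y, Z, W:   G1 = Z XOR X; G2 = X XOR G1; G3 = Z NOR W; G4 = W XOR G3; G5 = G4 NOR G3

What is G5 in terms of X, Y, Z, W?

G3 = Z NOR W
G4 = W XOR G3 = W XOR (Z NOR W)
G5 = G4 NOR G3 = (W XOR (Z NOR W)) NOR (Z NOR W)

(W XOR (Z NOR W)) NOR (Z NOR W)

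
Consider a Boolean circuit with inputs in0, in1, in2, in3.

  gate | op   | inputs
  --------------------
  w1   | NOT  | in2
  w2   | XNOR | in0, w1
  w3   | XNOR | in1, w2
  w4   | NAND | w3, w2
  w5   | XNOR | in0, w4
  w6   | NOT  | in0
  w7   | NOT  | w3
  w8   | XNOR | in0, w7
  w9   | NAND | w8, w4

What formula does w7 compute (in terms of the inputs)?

NOT (in1 XNOR (in0 XNOR NOT in2))

w1 = NOT in2
w2 = in0 XNOR w1 = in0 XNOR NOT in2
w3 = in1 XNOR w2 = in1 XNOR (in0 XNOR NOT in2)
w7 = NOT w3 = NOT (in1 XNOR (in0 XNOR NOT in2))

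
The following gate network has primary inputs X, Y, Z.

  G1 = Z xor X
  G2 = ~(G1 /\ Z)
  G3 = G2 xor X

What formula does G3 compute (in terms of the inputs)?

G1 = Z xor X
G2 = ~(G1 /\ Z) = ~((Z xor X) /\ Z)
G3 = G2 xor X = (~((Z xor X) /\ Z)) xor X

(~((Z xor X) /\ Z)) xor X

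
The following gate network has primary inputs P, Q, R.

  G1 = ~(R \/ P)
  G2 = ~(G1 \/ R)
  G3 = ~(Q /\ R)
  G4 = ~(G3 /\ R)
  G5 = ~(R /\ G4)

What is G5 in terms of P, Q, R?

~(R /\ (~((~(Q /\ R)) /\ R)))

G3 = ~(Q /\ R)
G4 = ~(G3 /\ R) = ~((~(Q /\ R)) /\ R)
G5 = ~(R /\ G4) = ~(R /\ (~((~(Q /\ R)) /\ R)))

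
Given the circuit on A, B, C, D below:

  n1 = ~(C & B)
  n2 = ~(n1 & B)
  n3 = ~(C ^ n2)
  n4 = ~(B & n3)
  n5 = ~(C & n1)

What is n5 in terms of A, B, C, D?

n1 = ~(C & B)
n5 = ~(C & n1) = ~(C & (~(C & B)))

~(C & (~(C & B)))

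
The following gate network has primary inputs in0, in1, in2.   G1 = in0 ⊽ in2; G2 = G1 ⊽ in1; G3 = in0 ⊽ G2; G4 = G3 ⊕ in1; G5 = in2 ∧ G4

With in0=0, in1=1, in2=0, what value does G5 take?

0

G1 = 0 ⊽ 0 = 1
G2 = 1 ⊽ 1 = 0
G3 = 0 ⊽ 0 = 1
G4 = 1 ⊕ 1 = 0
G5 = 0 ∧ 0 = 0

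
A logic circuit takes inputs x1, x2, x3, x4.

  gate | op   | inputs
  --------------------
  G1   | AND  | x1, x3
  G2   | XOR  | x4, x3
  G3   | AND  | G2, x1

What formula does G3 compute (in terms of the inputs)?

(x4 XOR x3) AND x1

G2 = x4 XOR x3
G3 = G2 AND x1 = (x4 XOR x3) AND x1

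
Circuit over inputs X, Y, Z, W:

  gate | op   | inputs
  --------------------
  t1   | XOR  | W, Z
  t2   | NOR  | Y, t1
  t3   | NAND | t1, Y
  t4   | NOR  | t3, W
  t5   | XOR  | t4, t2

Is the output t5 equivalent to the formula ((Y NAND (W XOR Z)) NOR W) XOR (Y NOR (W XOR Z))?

Yes

t1 = W XOR Z
t2 = Y NOR t1 = Y NOR (W XOR Z)
t3 = t1 NAND Y = (W XOR Z) NAND Y
t4 = t3 NOR W = ((W XOR Z) NAND Y) NOR W
t5 = t4 XOR t2 = (((W XOR Z) NAND Y) NOR W) XOR (Y NOR (W XOR Z))
At X=0, Y=0, Z=0, W=1: circuit gives 0, formula gives 0.
At X=0, Y=0, Z=0, W=0: circuit gives 1, formula gives 1.
Agrees on all 16 inputs.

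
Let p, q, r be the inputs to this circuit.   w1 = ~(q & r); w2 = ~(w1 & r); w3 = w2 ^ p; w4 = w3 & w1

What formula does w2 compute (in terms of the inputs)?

~((~(q & r)) & r)

w1 = ~(q & r)
w2 = ~(w1 & r) = ~((~(q & r)) & r)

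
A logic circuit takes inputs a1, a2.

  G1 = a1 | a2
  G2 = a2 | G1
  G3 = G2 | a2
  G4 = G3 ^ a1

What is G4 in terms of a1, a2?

((a2 | (a1 | a2)) | a2) ^ a1

G1 = a1 | a2
G2 = a2 | G1 = a2 | (a1 | a2)
G3 = G2 | a2 = (a2 | (a1 | a2)) | a2
G4 = G3 ^ a1 = ((a2 | (a1 | a2)) | a2) ^ a1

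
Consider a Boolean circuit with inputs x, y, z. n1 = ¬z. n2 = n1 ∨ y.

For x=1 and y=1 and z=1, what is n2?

1

n1 = ¬1 = 0
n2 = 0 ∨ 1 = 1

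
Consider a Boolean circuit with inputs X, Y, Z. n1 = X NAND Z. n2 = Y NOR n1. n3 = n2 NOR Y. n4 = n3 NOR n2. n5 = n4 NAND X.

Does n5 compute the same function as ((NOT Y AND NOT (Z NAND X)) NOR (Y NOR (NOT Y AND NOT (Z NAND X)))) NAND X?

Yes

n1 = X NAND Z
n2 = Y NOR n1 = Y NOR (X NAND Z)
n3 = n2 NOR Y = (Y NOR (X NAND Z)) NOR Y
n4 = n3 NOR n2 = ((Y NOR (X NAND Z)) NOR Y) NOR (Y NOR (X NAND Z))
n5 = n4 NAND X = (((Y NOR (X NAND Z)) NOR Y) NOR (Y NOR (X NAND Z))) NAND X
At X=1, Y=1, Z=0: circuit gives 0, formula gives 0.
At X=0, Y=0, Z=0: circuit gives 1, formula gives 1.
Agrees on all 8 inputs.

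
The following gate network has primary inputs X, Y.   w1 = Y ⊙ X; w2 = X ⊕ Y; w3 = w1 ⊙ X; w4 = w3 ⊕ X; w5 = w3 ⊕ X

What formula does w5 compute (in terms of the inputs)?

((Y ⊙ X) ⊙ X) ⊕ X

w1 = Y ⊙ X
w3 = w1 ⊙ X = (Y ⊙ X) ⊙ X
w5 = w3 ⊕ X = ((Y ⊙ X) ⊙ X) ⊕ X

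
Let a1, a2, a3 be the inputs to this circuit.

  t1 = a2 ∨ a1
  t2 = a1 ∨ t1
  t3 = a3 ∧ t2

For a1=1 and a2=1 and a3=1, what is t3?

1

t1 = 1 ∨ 1 = 1
t2 = 1 ∨ 1 = 1
t3 = 1 ∧ 1 = 1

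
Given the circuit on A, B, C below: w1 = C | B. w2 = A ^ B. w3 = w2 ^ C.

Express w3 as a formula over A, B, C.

(A ^ B) ^ C

w2 = A ^ B
w3 = w2 ^ C = (A ^ B) ^ C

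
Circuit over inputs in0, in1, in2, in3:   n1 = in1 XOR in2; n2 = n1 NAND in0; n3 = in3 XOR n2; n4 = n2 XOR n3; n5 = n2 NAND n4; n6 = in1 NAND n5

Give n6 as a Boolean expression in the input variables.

n1 = in1 XOR in2
n2 = n1 NAND in0 = (in1 XOR in2) NAND in0
n3 = in3 XOR n2 = in3 XOR ((in1 XOR in2) NAND in0)
n4 = n2 XOR n3 = ((in1 XOR in2) NAND in0) XOR (in3 XOR ((in1 XOR in2) NAND in0))
n5 = n2 NAND n4 = ((in1 XOR in2) NAND in0) NAND (((in1 XOR in2) NAND in0) XOR (in3 XOR ((in1 XOR in2) NAND in0)))
n6 = in1 NAND n5 = in1 NAND (((in1 XOR in2) NAND in0) NAND (((in1 XOR in2) NAND in0) XOR (in3 XOR ((in1 XOR in2) NAND in0))))

in1 NAND (((in1 XOR in2) NAND in0) NAND (((in1 XOR in2) NAND in0) XOR (in3 XOR ((in1 XOR in2) NAND in0))))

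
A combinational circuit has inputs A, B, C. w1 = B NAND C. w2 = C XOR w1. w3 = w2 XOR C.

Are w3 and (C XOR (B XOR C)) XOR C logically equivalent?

No

w1 = B NAND C
w2 = C XOR w1 = C XOR (B NAND C)
w3 = w2 XOR C = (C XOR (B NAND C)) XOR C
At A=0, B=0, C=0: circuit gives 1, formula gives 0.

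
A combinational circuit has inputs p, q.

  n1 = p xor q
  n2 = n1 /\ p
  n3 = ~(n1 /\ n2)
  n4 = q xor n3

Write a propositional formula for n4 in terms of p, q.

n1 = p xor q
n2 = n1 /\ p = (p xor q) /\ p
n3 = ~(n1 /\ n2) = ~((p xor q) /\ ((p xor q) /\ p))
n4 = q xor n3 = q xor (~((p xor q) /\ ((p xor q) /\ p)))

q xor (~((p xor q) /\ ((p xor q) /\ p)))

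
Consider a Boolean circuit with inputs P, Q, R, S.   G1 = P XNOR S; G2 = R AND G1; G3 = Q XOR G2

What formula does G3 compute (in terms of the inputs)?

G1 = P XNOR S
G2 = R AND G1 = R AND (P XNOR S)
G3 = Q XOR G2 = Q XOR (R AND (P XNOR S))

Q XOR (R AND (P XNOR S))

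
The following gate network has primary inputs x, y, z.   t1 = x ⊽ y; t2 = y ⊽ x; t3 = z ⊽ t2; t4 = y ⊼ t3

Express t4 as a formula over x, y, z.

y ⊼ (z ⊽ (y ⊽ x))

t2 = y ⊽ x
t3 = z ⊽ t2 = z ⊽ (y ⊽ x)
t4 = y ⊼ t3 = y ⊼ (z ⊽ (y ⊽ x))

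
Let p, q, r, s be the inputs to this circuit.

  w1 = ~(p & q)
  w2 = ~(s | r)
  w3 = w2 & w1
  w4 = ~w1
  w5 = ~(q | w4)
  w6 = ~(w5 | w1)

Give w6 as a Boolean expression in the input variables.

~((~(q | ~(~(p & q)))) | (~(p & q)))

w1 = ~(p & q)
w4 = ~w1 = ~(~(p & q))
w5 = ~(q | w4) = ~(q | ~(~(p & q)))
w6 = ~(w5 | w1) = ~((~(q | ~(~(p & q)))) | (~(p & q)))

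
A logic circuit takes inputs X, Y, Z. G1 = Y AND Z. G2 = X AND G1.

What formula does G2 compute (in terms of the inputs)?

X AND (Y AND Z)

G1 = Y AND Z
G2 = X AND G1 = X AND (Y AND Z)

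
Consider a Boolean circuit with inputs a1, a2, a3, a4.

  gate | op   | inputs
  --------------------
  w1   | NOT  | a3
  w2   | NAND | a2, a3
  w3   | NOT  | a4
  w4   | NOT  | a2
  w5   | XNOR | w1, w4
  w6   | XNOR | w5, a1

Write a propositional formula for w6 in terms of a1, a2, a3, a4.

w1 = NOT a3
w4 = NOT a2
w5 = w1 XNOR w4 = NOT a3 XNOR NOT a2
w6 = w5 XNOR a1 = (NOT a3 XNOR NOT a2) XNOR a1

(NOT a3 XNOR NOT a2) XNOR a1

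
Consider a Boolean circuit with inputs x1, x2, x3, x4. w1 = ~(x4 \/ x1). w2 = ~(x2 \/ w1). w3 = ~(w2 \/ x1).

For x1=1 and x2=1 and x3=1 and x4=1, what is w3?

0

w1 = ~(1 \/ 1) = 0
w2 = ~(1 \/ 0) = 0
w3 = ~(0 \/ 1) = 0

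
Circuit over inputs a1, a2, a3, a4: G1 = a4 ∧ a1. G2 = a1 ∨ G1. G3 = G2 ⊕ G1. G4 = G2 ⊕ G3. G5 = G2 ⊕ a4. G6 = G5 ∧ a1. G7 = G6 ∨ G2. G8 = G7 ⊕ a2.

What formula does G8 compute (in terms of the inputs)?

((((a1 ∨ (a4 ∧ a1)) ⊕ a4) ∧ a1) ∨ (a1 ∨ (a4 ∧ a1))) ⊕ a2

G1 = a4 ∧ a1
G2 = a1 ∨ G1 = a1 ∨ (a4 ∧ a1)
G5 = G2 ⊕ a4 = (a1 ∨ (a4 ∧ a1)) ⊕ a4
G6 = G5 ∧ a1 = ((a1 ∨ (a4 ∧ a1)) ⊕ a4) ∧ a1
G7 = G6 ∨ G2 = (((a1 ∨ (a4 ∧ a1)) ⊕ a4) ∧ a1) ∨ (a1 ∨ (a4 ∧ a1))
G8 = G7 ⊕ a2 = ((((a1 ∨ (a4 ∧ a1)) ⊕ a4) ∧ a1) ∨ (a1 ∨ (a4 ∧ a1))) ⊕ a2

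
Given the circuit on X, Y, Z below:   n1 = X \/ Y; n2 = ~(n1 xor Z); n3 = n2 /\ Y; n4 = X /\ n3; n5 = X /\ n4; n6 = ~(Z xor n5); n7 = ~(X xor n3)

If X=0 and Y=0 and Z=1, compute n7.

n1 = 0 \/ 0 = 0
n2 = ~(0 xor 1) = 0
n3 = 0 /\ 0 = 0
n7 = ~(0 xor 0) = 1

1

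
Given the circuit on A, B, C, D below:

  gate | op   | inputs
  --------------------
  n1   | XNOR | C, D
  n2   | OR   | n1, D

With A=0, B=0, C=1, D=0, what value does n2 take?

n1 = 1 XNOR 0 = 0
n2 = 0 OR 0 = 0

0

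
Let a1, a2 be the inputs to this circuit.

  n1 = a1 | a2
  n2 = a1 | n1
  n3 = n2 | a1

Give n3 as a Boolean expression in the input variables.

(a1 | (a1 | a2)) | a1

n1 = a1 | a2
n2 = a1 | n1 = a1 | (a1 | a2)
n3 = n2 | a1 = (a1 | (a1 | a2)) | a1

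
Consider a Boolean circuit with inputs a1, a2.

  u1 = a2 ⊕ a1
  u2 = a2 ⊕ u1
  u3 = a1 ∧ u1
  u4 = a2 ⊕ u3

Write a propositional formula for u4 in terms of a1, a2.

a2 ⊕ (a1 ∧ (a2 ⊕ a1))

u1 = a2 ⊕ a1
u3 = a1 ∧ u1 = a1 ∧ (a2 ⊕ a1)
u4 = a2 ⊕ u3 = a2 ⊕ (a1 ∧ (a2 ⊕ a1))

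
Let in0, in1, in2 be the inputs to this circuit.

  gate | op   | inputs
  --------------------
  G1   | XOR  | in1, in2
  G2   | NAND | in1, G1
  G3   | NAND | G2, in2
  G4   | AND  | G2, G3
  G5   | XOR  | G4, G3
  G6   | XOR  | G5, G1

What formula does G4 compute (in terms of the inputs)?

G1 = in1 XOR in2
G2 = in1 NAND G1 = in1 NAND (in1 XOR in2)
G3 = G2 NAND in2 = (in1 NAND (in1 XOR in2)) NAND in2
G4 = G2 AND G3 = (in1 NAND (in1 XOR in2)) AND ((in1 NAND (in1 XOR in2)) NAND in2)

(in1 NAND (in1 XOR in2)) AND ((in1 NAND (in1 XOR in2)) NAND in2)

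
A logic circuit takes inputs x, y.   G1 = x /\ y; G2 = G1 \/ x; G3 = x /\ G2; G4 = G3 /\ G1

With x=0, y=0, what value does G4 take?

G1 = 0 /\ 0 = 0
G2 = 0 \/ 0 = 0
G3 = 0 /\ 0 = 0
G4 = 0 /\ 0 = 0

0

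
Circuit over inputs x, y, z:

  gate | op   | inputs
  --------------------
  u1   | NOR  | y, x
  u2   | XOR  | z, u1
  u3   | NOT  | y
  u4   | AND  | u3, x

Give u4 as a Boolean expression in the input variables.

NOT y AND x

u3 = NOT y
u4 = u3 AND x = NOT y AND x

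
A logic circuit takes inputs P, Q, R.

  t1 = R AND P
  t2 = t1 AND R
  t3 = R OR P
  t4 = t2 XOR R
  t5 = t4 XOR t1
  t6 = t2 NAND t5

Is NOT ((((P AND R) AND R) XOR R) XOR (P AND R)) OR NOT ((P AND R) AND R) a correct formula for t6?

Yes

t1 = R AND P
t2 = t1 AND R = (R AND P) AND R
t4 = t2 XOR R = ((R AND P) AND R) XOR R
t5 = t4 XOR t1 = (((R AND P) AND R) XOR R) XOR (R AND P)
t6 = t2 NAND t5 = ((R AND P) AND R) NAND ((((R AND P) AND R) XOR R) XOR (R AND P))
At P=1, Q=0, R=1: circuit gives 0, formula gives 0.
At P=0, Q=0, R=0: circuit gives 1, formula gives 1.
Agrees on all 8 inputs.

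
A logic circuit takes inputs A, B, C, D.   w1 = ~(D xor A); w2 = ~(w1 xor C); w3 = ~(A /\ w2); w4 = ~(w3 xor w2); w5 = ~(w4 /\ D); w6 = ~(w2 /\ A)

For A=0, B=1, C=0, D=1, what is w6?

1

w1 = ~(1 xor 0) = 0
w2 = ~(0 xor 0) = 1
w6 = ~(1 /\ 0) = 1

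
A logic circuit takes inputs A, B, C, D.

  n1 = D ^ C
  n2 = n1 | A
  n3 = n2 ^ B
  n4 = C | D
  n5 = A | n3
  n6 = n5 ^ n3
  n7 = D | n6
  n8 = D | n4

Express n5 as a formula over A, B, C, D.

A | (((D ^ C) | A) ^ B)

n1 = D ^ C
n2 = n1 | A = (D ^ C) | A
n3 = n2 ^ B = ((D ^ C) | A) ^ B
n5 = A | n3 = A | (((D ^ C) | A) ^ B)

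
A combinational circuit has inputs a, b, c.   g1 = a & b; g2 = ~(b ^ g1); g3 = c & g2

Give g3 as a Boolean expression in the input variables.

g1 = a & b
g2 = ~(b ^ g1) = ~(b ^ (a & b))
g3 = c & g2 = c & (~(b ^ (a & b)))

c & (~(b ^ (a & b)))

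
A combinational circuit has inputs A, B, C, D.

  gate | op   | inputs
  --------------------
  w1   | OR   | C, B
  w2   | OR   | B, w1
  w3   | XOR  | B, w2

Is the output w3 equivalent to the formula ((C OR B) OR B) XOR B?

w1 = C OR B
w2 = B OR w1 = B OR (C OR B)
w3 = B XOR w2 = B XOR (B OR (C OR B))
At A=0, B=0, C=0, D=0: circuit gives 0, formula gives 0.
At A=0, B=0, C=1, D=0: circuit gives 1, formula gives 1.
Agrees on all 16 inputs.

Yes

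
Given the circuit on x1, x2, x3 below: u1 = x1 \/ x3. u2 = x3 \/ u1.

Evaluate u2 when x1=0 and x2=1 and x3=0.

u1 = 0 \/ 0 = 0
u2 = 0 \/ 0 = 0

0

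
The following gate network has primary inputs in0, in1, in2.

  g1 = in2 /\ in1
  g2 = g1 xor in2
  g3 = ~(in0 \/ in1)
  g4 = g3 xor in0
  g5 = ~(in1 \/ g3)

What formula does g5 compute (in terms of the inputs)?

g3 = ~(in0 \/ in1)
g5 = ~(in1 \/ g3) = ~(in1 \/ (~(in0 \/ in1)))

~(in1 \/ (~(in0 \/ in1)))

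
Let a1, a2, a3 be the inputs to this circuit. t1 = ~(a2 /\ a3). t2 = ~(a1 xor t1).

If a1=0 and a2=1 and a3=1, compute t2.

t1 = ~(1 /\ 1) = 0
t2 = ~(0 xor 0) = 1

1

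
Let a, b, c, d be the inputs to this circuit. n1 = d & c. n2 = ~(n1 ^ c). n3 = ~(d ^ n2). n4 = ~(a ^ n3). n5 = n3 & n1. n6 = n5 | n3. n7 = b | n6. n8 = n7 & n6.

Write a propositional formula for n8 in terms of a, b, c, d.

(b | (((~(d ^ (~((d & c) ^ c)))) & (d & c)) | (~(d ^ (~((d & c) ^ c)))))) & (((~(d ^ (~((d & c) ^ c)))) & (d & c)) | (~(d ^ (~((d & c) ^ c)))))

n1 = d & c
n2 = ~(n1 ^ c) = ~((d & c) ^ c)
n3 = ~(d ^ n2) = ~(d ^ (~((d & c) ^ c)))
n5 = n3 & n1 = (~(d ^ (~((d & c) ^ c)))) & (d & c)
n6 = n5 | n3 = ((~(d ^ (~((d & c) ^ c)))) & (d & c)) | (~(d ^ (~((d & c) ^ c))))
n7 = b | n6 = b | (((~(d ^ (~((d & c) ^ c)))) & (d & c)) | (~(d ^ (~((d & c) ^ c)))))
n8 = n7 & n6 = (b | (((~(d ^ (~((d & c) ^ c)))) & (d & c)) | (~(d ^ (~((d & c) ^ c)))))) & (((~(d ^ (~((d & c) ^ c)))) & (d & c)) | (~(d ^ (~((d & c) ^ c)))))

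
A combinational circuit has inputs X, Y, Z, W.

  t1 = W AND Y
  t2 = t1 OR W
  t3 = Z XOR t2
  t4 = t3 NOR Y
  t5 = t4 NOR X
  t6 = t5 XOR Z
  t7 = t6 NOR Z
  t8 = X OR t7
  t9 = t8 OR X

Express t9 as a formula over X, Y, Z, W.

t1 = W AND Y
t2 = t1 OR W = (W AND Y) OR W
t3 = Z XOR t2 = Z XOR ((W AND Y) OR W)
t4 = t3 NOR Y = (Z XOR ((W AND Y) OR W)) NOR Y
t5 = t4 NOR X = ((Z XOR ((W AND Y) OR W)) NOR Y) NOR X
t6 = t5 XOR Z = (((Z XOR ((W AND Y) OR W)) NOR Y) NOR X) XOR Z
t7 = t6 NOR Z = ((((Z XOR ((W AND Y) OR W)) NOR Y) NOR X) XOR Z) NOR Z
t8 = X OR t7 = X OR (((((Z XOR ((W AND Y) OR W)) NOR Y) NOR X) XOR Z) NOR Z)
t9 = t8 OR X = (X OR (((((Z XOR ((W AND Y) OR W)) NOR Y) NOR X) XOR Z) NOR Z)) OR X

(X OR (((((Z XOR ((W AND Y) OR W)) NOR Y) NOR X) XOR Z) NOR Z)) OR X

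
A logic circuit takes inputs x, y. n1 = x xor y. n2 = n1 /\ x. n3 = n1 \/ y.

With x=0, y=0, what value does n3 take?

0

n1 = 0 xor 0 = 0
n3 = 0 \/ 0 = 0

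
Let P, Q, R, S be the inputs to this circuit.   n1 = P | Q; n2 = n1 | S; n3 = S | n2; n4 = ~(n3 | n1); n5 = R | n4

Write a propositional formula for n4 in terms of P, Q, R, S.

n1 = P | Q
n2 = n1 | S = (P | Q) | S
n3 = S | n2 = S | ((P | Q) | S)
n4 = ~(n3 | n1) = ~((S | ((P | Q) | S)) | (P | Q))

~((S | ((P | Q) | S)) | (P | Q))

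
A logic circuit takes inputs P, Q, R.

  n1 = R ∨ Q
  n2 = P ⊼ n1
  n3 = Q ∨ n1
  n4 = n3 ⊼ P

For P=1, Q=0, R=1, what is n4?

0

n1 = 1 ∨ 0 = 1
n3 = 0 ∨ 1 = 1
n4 = 1 ⊼ 1 = 0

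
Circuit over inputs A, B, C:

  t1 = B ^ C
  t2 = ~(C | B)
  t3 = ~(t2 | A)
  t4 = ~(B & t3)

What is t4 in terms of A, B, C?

~(B & (~((~(C | B)) | A)))

t2 = ~(C | B)
t3 = ~(t2 | A) = ~((~(C | B)) | A)
t4 = ~(B & t3) = ~(B & (~((~(C | B)) | A)))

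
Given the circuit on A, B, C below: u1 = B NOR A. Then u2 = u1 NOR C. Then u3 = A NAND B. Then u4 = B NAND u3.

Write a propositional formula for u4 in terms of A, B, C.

B NAND (A NAND B)

u3 = A NAND B
u4 = B NAND u3 = B NAND (A NAND B)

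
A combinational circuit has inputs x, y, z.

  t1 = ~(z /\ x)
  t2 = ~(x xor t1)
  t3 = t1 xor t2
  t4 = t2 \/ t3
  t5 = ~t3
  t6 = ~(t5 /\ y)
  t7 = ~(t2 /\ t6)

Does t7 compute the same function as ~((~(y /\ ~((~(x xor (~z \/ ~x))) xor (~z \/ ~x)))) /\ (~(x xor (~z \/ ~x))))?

t1 = ~(z /\ x)
t2 = ~(x xor t1) = ~(x xor (~(z /\ x)))
t3 = t1 xor t2 = (~(z /\ x)) xor (~(x xor (~(z /\ x))))
t5 = ~t3 = ~((~(z /\ x)) xor (~(x xor (~(z /\ x)))))
t6 = ~(t5 /\ y) = ~(~((~(z /\ x)) xor (~(x xor (~(z /\ x))))) /\ y)
t7 = ~(t2 /\ t6) = ~((~(x xor (~(z /\ x)))) /\ (~(~((~(z /\ x)) xor (~(x xor (~(z /\ x))))) /\ y)))
At x=1, y=0, z=0: circuit gives 0, formula gives 0.
At x=0, y=0, z=0: circuit gives 1, formula gives 1.
Agrees on all 8 inputs.

Yes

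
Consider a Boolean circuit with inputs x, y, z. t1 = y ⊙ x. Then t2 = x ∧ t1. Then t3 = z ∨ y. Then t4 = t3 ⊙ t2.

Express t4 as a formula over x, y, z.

(z ∨ y) ⊙ (x ∧ (y ⊙ x))

t1 = y ⊙ x
t2 = x ∧ t1 = x ∧ (y ⊙ x)
t3 = z ∨ y
t4 = t3 ⊙ t2 = (z ∨ y) ⊙ (x ∧ (y ⊙ x))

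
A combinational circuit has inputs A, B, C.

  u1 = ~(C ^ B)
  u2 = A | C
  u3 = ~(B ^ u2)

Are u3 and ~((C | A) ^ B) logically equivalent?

u2 = A | C
u3 = ~(B ^ u2) = ~(B ^ (A | C))
At A=0, B=0, C=1: circuit gives 0, formula gives 0.
At A=0, B=0, C=0: circuit gives 1, formula gives 1.
Agrees on all 8 inputs.

Yes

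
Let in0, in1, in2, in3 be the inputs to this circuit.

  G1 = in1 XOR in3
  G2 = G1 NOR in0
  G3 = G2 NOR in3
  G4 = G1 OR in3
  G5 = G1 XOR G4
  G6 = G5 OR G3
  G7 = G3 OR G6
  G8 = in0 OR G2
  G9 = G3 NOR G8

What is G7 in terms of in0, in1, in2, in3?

G1 = in1 XOR in3
G2 = G1 NOR in0 = (in1 XOR in3) NOR in0
G3 = G2 NOR in3 = ((in1 XOR in3) NOR in0) NOR in3
G4 = G1 OR in3 = (in1 XOR in3) OR in3
G5 = G1 XOR G4 = (in1 XOR in3) XOR ((in1 XOR in3) OR in3)
G6 = G5 OR G3 = ((in1 XOR in3) XOR ((in1 XOR in3) OR in3)) OR (((in1 XOR in3) NOR in0) NOR in3)
G7 = G3 OR G6 = (((in1 XOR in3) NOR in0) NOR in3) OR (((in1 XOR in3) XOR ((in1 XOR in3) OR in3)) OR (((in1 XOR in3) NOR in0) NOR in3))

(((in1 XOR in3) NOR in0) NOR in3) OR (((in1 XOR in3) XOR ((in1 XOR in3) OR in3)) OR (((in1 XOR in3) NOR in0) NOR in3))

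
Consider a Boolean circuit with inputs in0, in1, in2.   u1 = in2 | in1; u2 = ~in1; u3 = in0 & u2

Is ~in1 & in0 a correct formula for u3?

Yes

u2 = ~in1
u3 = in0 & u2 = in0 & ~in1
At in0=0, in1=0, in2=0: circuit gives 0, formula gives 0.
At in0=1, in1=0, in2=0: circuit gives 1, formula gives 1.
Agrees on all 8 inputs.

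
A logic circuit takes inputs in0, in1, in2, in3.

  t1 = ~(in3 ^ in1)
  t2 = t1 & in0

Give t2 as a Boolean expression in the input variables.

(~(in3 ^ in1)) & in0

t1 = ~(in3 ^ in1)
t2 = t1 & in0 = (~(in3 ^ in1)) & in0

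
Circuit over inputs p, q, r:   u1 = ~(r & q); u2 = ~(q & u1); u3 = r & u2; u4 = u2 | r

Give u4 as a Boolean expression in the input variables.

(~(q & (~(r & q)))) | r

u1 = ~(r & q)
u2 = ~(q & u1) = ~(q & (~(r & q)))
u4 = u2 | r = (~(q & (~(r & q)))) | r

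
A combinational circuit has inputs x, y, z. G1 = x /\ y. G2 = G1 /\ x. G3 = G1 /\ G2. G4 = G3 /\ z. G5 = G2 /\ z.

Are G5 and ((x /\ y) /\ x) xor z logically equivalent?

No

G1 = x /\ y
G2 = G1 /\ x = (x /\ y) /\ x
G5 = G2 /\ z = ((x /\ y) /\ x) /\ z
At x=0, y=0, z=1: circuit gives 0, formula gives 1.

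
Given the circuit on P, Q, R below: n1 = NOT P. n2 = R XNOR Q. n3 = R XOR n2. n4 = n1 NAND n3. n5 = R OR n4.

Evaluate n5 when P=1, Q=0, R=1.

1

n1 = NOT 1 = 0
n2 = 1 XNOR 0 = 0
n3 = 1 XOR 0 = 1
n4 = 0 NAND 1 = 1
n5 = 1 OR 1 = 1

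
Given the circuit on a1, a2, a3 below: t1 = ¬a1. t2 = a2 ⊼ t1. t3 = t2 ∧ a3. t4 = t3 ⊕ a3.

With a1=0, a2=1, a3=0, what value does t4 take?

t1 = ¬0 = 1
t2 = 1 ⊼ 1 = 0
t3 = 0 ∧ 0 = 0
t4 = 0 ⊕ 0 = 0

0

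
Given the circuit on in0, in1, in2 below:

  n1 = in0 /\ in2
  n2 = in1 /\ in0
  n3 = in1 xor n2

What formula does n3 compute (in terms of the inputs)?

in1 xor (in1 /\ in0)

n2 = in1 /\ in0
n3 = in1 xor n2 = in1 xor (in1 /\ in0)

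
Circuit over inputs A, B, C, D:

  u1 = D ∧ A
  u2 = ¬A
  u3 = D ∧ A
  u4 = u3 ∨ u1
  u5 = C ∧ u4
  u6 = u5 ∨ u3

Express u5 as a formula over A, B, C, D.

u1 = D ∧ A
u3 = D ∧ A
u4 = u3 ∨ u1 = (D ∧ A) ∨ (D ∧ A)
u5 = C ∧ u4 = C ∧ ((D ∧ A) ∨ (D ∧ A))

C ∧ ((D ∧ A) ∨ (D ∧ A))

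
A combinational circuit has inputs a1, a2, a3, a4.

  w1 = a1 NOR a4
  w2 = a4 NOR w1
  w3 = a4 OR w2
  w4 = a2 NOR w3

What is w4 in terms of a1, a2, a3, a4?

w1 = a1 NOR a4
w2 = a4 NOR w1 = a4 NOR (a1 NOR a4)
w3 = a4 OR w2 = a4 OR (a4 NOR (a1 NOR a4))
w4 = a2 NOR w3 = a2 NOR (a4 OR (a4 NOR (a1 NOR a4)))

a2 NOR (a4 OR (a4 NOR (a1 NOR a4)))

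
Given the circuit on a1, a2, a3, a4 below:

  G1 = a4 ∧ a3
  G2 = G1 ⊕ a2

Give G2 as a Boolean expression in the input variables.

(a4 ∧ a3) ⊕ a2

G1 = a4 ∧ a3
G2 = G1 ⊕ a2 = (a4 ∧ a3) ⊕ a2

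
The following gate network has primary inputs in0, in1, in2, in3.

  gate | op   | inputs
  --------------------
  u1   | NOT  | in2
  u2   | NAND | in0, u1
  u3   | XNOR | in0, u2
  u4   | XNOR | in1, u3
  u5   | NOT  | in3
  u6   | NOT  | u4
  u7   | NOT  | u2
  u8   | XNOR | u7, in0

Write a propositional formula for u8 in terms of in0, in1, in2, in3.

u1 = NOT in2
u2 = in0 NAND u1 = in0 NAND NOT in2
u7 = NOT u2 = NOT (in0 NAND NOT in2)
u8 = u7 XNOR in0 = NOT (in0 NAND NOT in2) XNOR in0

NOT (in0 NAND NOT in2) XNOR in0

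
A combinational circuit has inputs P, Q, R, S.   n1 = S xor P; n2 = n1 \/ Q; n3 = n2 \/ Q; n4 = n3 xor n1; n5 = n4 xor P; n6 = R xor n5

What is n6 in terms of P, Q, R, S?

n1 = S xor P
n2 = n1 \/ Q = (S xor P) \/ Q
n3 = n2 \/ Q = ((S xor P) \/ Q) \/ Q
n4 = n3 xor n1 = (((S xor P) \/ Q) \/ Q) xor (S xor P)
n5 = n4 xor P = ((((S xor P) \/ Q) \/ Q) xor (S xor P)) xor P
n6 = R xor n5 = R xor (((((S xor P) \/ Q) \/ Q) xor (S xor P)) xor P)

R xor (((((S xor P) \/ Q) \/ Q) xor (S xor P)) xor P)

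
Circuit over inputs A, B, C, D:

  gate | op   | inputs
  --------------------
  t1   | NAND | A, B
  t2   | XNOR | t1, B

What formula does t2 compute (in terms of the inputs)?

(A NAND B) XNOR B

t1 = A NAND B
t2 = t1 XNOR B = (A NAND B) XNOR B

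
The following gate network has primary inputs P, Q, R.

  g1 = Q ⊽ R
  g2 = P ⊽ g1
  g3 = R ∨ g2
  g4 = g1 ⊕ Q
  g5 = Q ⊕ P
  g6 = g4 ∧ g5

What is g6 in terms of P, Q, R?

g1 = Q ⊽ R
g4 = g1 ⊕ Q = (Q ⊽ R) ⊕ Q
g5 = Q ⊕ P
g6 = g4 ∧ g5 = ((Q ⊽ R) ⊕ Q) ∧ (Q ⊕ P)

((Q ⊽ R) ⊕ Q) ∧ (Q ⊕ P)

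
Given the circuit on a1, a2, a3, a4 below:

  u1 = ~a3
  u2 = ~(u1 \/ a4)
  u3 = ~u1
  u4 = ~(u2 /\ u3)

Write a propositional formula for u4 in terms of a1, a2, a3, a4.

u1 = ~a3
u2 = ~(u1 \/ a4) = ~(~a3 \/ a4)
u3 = ~u1 = ~~a3
u4 = ~(u2 /\ u3) = ~((~(~a3 \/ a4)) /\ ~~a3)

~((~(~a3 \/ a4)) /\ ~~a3)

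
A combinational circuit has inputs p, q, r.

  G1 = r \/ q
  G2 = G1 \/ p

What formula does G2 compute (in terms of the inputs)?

(r \/ q) \/ p

G1 = r \/ q
G2 = G1 \/ p = (r \/ q) \/ p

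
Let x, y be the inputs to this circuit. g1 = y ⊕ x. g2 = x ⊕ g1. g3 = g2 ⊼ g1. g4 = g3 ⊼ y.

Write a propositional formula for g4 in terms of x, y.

((x ⊕ (y ⊕ x)) ⊼ (y ⊕ x)) ⊼ y

g1 = y ⊕ x
g2 = x ⊕ g1 = x ⊕ (y ⊕ x)
g3 = g2 ⊼ g1 = (x ⊕ (y ⊕ x)) ⊼ (y ⊕ x)
g4 = g3 ⊼ y = ((x ⊕ (y ⊕ x)) ⊼ (y ⊕ x)) ⊼ y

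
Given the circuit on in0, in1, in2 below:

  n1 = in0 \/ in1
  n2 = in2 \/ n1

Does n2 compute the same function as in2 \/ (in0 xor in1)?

No

n1 = in0 \/ in1
n2 = in2 \/ n1 = in2 \/ (in0 \/ in1)
At in0=1, in1=1, in2=0: circuit gives 1, formula gives 0.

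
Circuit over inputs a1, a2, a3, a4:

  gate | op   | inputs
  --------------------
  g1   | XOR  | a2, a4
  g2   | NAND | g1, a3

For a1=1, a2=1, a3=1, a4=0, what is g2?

0

g1 = 1 XOR 0 = 1
g2 = 1 NAND 1 = 0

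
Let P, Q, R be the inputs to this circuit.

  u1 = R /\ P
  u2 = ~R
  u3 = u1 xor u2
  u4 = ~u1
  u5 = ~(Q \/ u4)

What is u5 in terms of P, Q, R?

~(Q \/ ~(R /\ P))

u1 = R /\ P
u4 = ~u1 = ~(R /\ P)
u5 = ~(Q \/ u4) = ~(Q \/ ~(R /\ P))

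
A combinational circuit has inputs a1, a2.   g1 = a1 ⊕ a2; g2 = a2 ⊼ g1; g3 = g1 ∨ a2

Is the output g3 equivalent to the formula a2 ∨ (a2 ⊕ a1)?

g1 = a1 ⊕ a2
g3 = g1 ∨ a2 = (a1 ⊕ a2) ∨ a2
At a1=0, a2=0: circuit gives 0, formula gives 0.
At a1=0, a2=1: circuit gives 1, formula gives 1.
Agrees on all 4 inputs.

Yes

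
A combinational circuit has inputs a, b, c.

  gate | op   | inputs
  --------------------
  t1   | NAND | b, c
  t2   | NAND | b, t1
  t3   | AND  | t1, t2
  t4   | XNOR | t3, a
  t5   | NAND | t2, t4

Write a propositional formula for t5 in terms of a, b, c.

(b NAND (b NAND c)) NAND (((b NAND c) AND (b NAND (b NAND c))) XNOR a)

t1 = b NAND c
t2 = b NAND t1 = b NAND (b NAND c)
t3 = t1 AND t2 = (b NAND c) AND (b NAND (b NAND c))
t4 = t3 XNOR a = ((b NAND c) AND (b NAND (b NAND c))) XNOR a
t5 = t2 NAND t4 = (b NAND (b NAND c)) NAND (((b NAND c) AND (b NAND (b NAND c))) XNOR a)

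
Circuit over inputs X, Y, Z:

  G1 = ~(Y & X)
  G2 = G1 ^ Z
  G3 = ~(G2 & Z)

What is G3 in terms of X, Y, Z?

~(((~(Y & X)) ^ Z) & Z)

G1 = ~(Y & X)
G2 = G1 ^ Z = (~(Y & X)) ^ Z
G3 = ~(G2 & Z) = ~(((~(Y & X)) ^ Z) & Z)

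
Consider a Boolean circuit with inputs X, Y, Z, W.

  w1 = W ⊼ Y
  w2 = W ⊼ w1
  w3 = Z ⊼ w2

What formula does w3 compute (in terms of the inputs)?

Z ⊼ (W ⊼ (W ⊼ Y))

w1 = W ⊼ Y
w2 = W ⊼ w1 = W ⊼ (W ⊼ Y)
w3 = Z ⊼ w2 = Z ⊼ (W ⊼ (W ⊼ Y))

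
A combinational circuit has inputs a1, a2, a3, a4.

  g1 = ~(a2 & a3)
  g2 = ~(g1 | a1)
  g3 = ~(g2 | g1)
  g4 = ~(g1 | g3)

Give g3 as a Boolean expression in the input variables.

~((~((~(a2 & a3)) | a1)) | (~(a2 & a3)))

g1 = ~(a2 & a3)
g2 = ~(g1 | a1) = ~((~(a2 & a3)) | a1)
g3 = ~(g2 | g1) = ~((~((~(a2 & a3)) | a1)) | (~(a2 & a3)))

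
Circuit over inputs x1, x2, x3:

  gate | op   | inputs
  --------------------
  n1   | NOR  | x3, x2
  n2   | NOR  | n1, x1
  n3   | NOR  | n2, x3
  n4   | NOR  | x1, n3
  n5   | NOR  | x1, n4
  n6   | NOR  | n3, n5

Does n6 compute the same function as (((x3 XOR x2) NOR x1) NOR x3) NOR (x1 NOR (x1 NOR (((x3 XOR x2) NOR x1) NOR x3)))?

n1 = x3 NOR x2
n2 = n1 NOR x1 = (x3 NOR x2) NOR x1
n3 = n2 NOR x3 = ((x3 NOR x2) NOR x1) NOR x3
n4 = x1 NOR n3 = x1 NOR (((x3 NOR x2) NOR x1) NOR x3)
n5 = x1 NOR n4 = x1 NOR (x1 NOR (((x3 NOR x2) NOR x1) NOR x3))
n6 = n3 NOR n5 = (((x3 NOR x2) NOR x1) NOR x3) NOR (x1 NOR (x1 NOR (((x3 NOR x2) NOR x1) NOR x3)))
At x1=0, x2=0, x3=0: circuit gives 0, formula gives 1.

No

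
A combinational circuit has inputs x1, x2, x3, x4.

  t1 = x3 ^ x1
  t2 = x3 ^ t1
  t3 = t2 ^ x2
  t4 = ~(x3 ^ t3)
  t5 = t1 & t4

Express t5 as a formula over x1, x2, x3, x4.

(x3 ^ x1) & (~(x3 ^ ((x3 ^ (x3 ^ x1)) ^ x2)))

t1 = x3 ^ x1
t2 = x3 ^ t1 = x3 ^ (x3 ^ x1)
t3 = t2 ^ x2 = (x3 ^ (x3 ^ x1)) ^ x2
t4 = ~(x3 ^ t3) = ~(x3 ^ ((x3 ^ (x3 ^ x1)) ^ x2))
t5 = t1 & t4 = (x3 ^ x1) & (~(x3 ^ ((x3 ^ (x3 ^ x1)) ^ x2)))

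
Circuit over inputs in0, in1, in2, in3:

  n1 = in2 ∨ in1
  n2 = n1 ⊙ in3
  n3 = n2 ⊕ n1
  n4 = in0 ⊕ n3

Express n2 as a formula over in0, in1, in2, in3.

(in2 ∨ in1) ⊙ in3

n1 = in2 ∨ in1
n2 = n1 ⊙ in3 = (in2 ∨ in1) ⊙ in3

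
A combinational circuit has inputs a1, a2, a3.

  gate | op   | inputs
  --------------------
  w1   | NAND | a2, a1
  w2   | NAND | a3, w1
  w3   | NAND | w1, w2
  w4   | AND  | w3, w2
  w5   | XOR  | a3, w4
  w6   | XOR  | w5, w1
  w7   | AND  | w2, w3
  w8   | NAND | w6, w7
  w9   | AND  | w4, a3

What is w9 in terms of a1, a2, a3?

(((a2 NAND a1) NAND (a3 NAND (a2 NAND a1))) AND (a3 NAND (a2 NAND a1))) AND a3

w1 = a2 NAND a1
w2 = a3 NAND w1 = a3 NAND (a2 NAND a1)
w3 = w1 NAND w2 = (a2 NAND a1) NAND (a3 NAND (a2 NAND a1))
w4 = w3 AND w2 = ((a2 NAND a1) NAND (a3 NAND (a2 NAND a1))) AND (a3 NAND (a2 NAND a1))
w9 = w4 AND a3 = (((a2 NAND a1) NAND (a3 NAND (a2 NAND a1))) AND (a3 NAND (a2 NAND a1))) AND a3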